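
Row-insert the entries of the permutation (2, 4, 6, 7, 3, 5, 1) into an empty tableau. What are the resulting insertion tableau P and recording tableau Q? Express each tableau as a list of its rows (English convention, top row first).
P = [[1, 3, 5, 7], [2, 6], [4]], Q = [[1, 2, 3, 4], [5, 6], [7]]

Insert each entry of the permutation into P by Schensted row insertion, recording in Q the position of each new cell.

Insert 2: appended to row 1. P = [[2]].
Insert 4: appended to row 1. P = [[2, 4]].
Insert 6: appended to row 1. P = [[2, 4, 6]].
Insert 7: appended to row 1. P = [[2, 4, 6, 7]].
Insert 3: 3 bumps 4 from row 1; 4 starts row 2. P = [[2, 3, 6, 7], [4]].
Insert 5: 5 bumps 6 from row 1; 6 appends to row 2. P = [[2, 3, 5, 7], [4, 6]].
Insert 1: 1 bumps 2 from row 1; 2 bumps 4 from row 2; 4 starts row 3. P = [[1, 3, 5, 7], [2, 6], [4]].

So P = [[1, 3, 5, 7], [2, 6], [4]], Q = [[1, 2, 3, 4], [5, 6], [7]].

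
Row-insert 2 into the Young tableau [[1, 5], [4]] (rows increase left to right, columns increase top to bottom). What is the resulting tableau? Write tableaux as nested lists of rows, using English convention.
In row 1, 2 replaces 5 (the leftmost entry greater than 2); 5 is bumped to row 2. 5 is appended to row 2. The new tableau is [[1, 2], [4, 5]].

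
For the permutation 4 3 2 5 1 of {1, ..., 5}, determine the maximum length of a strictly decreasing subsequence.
4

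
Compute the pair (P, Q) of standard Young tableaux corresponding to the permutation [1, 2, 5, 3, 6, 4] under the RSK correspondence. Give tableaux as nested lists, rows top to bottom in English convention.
P = [[1, 2, 3, 4], [5, 6]], Q = [[1, 2, 3, 5], [4, 6]]

Insert each entry of the permutation into P by Schensted row insertion, recording in Q the position of each new cell.

Insert 1: appended to row 1. P = [[1]].
Insert 2: appended to row 1. P = [[1, 2]].
Insert 5: appended to row 1. P = [[1, 2, 5]].
Insert 3: 3 bumps 5 from row 1; 5 starts row 2. P = [[1, 2, 3], [5]].
Insert 6: appended to row 1. P = [[1, 2, 3, 6], [5]].
Insert 4: 4 bumps 6 from row 1; 6 appends to row 2. P = [[1, 2, 3, 4], [5, 6]].

So P = [[1, 2, 3, 4], [5, 6]], Q = [[1, 2, 3, 5], [4, 6]].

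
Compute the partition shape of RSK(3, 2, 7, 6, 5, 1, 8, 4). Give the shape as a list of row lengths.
Row-insert each entry into an empty tableau.

After inserting 3: P = [[3]].
After inserting 2: P = [[2], [3]].
After inserting 7: P = [[2, 7], [3]].
After inserting 6: P = [[2, 6], [3, 7]].
After inserting 5: P = [[2, 5], [3, 6], [7]].
After inserting 1: P = [[1, 5], [2, 6], [3], [7]].
After inserting 8: P = [[1, 5, 8], [2, 6], [3], [7]].
After inserting 4: P = [[1, 4, 8], [2, 5], [3, 6], [7]].

The final insertion tableau P = [[1, 4, 8], [2, 5], [3, 6], [7]] has shape [3, 2, 2, 1].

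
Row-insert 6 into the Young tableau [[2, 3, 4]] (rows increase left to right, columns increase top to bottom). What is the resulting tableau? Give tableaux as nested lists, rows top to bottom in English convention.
6 is larger than every entry of row 1, so it is appended to row 1. The new tableau is [[2, 3, 4, 6]].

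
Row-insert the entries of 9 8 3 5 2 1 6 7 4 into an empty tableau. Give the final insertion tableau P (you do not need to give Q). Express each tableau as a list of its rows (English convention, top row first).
Insert 9: appended to row 1. P = [[9]].
Insert 8: 8 bumps 9 from row 1; 9 starts row 2. P = [[8], [9]].
Insert 3: 3 bumps 8 from row 1; 8 bumps 9 from row 2; 9 starts row 3. P = [[3], [8], [9]].
Insert 5: appended to row 1. P = [[3, 5], [8], [9]].
Insert 2: 2 bumps 3 from row 1; 3 bumps 8 from row 2; 8 bumps 9 from row 3; 9 starts row 4. P = [[2, 5], [3], [8], [9]].
Insert 1: 1 bumps 2 from row 1; 2 bumps 3 from row 2; 3 bumps 8 from row 3; 8 bumps 9 from row 4; 9 starts row 5. P = [[1, 5], [2], [3], [8], [9]].
Insert 6: appended to row 1. P = [[1, 5, 6], [2], [3], [8], [9]].
Insert 7: appended to row 1. P = [[1, 5, 6, 7], [2], [3], [8], [9]].
Insert 4: 4 bumps 5 from row 1; 5 appends to row 2. P = [[1, 4, 6, 7], [2, 5], [3], [8], [9]].

So P = [[1, 4, 6, 7], [2, 5], [3], [8], [9]].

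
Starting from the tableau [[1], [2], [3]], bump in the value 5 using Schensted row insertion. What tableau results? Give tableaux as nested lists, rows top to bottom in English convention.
5 is larger than every entry of row 1, so it is appended to row 1. The new tableau is [[1, 5], [2], [3]].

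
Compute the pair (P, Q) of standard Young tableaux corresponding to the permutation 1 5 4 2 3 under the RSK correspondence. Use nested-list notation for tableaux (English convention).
P = [[1, 2, 3], [4], [5]], Q = [[1, 2, 5], [3], [4]]

Insert each entry of the permutation into P by Schensted row insertion, recording in Q the position of each new cell.

Insert 1: appended to row 1. P = [[1]].
Insert 5: appended to row 1. P = [[1, 5]].
Insert 4: 4 bumps 5 from row 1; 5 starts row 2. P = [[1, 4], [5]].
Insert 2: 2 bumps 4 from row 1; 4 bumps 5 from row 2; 5 starts row 3. P = [[1, 2], [4], [5]].
Insert 3: appended to row 1. P = [[1, 2, 3], [4], [5]].

So P = [[1, 2, 3], [4], [5]], Q = [[1, 2, 5], [3], [4]].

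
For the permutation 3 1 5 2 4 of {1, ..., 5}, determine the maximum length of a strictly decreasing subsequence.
2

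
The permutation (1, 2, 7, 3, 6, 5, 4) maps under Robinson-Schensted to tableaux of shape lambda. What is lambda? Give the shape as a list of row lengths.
[4, 1, 1, 1]

Row-insert each entry into an empty tableau.

After inserting 1: P = [[1]].
After inserting 2: P = [[1, 2]].
After inserting 7: P = [[1, 2, 7]].
After inserting 3: P = [[1, 2, 3], [7]].
After inserting 6: P = [[1, 2, 3, 6], [7]].
After inserting 5: P = [[1, 2, 3, 5], [6], [7]].
After inserting 4: P = [[1, 2, 3, 4], [5], [6], [7]].

The final insertion tableau P = [[1, 2, 3, 4], [5], [6], [7]] has shape [4, 1, 1, 1].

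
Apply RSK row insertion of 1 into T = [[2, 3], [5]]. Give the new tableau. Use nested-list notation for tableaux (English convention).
In row 1, 1 replaces 2 (the leftmost entry greater than 1); 2 is bumped to row 2. In row 2, 2 replaces 5 (the leftmost entry greater than 2); 5 is bumped to row 3. 5 starts a new row 3. The new tableau is [[1, 3], [2], [5]].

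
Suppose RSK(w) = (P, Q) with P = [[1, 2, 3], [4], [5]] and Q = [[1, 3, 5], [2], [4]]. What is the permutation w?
5 1 4 2 3

Reverse the RSK construction: for i from n down to 1, find the cell of Q containing i, remove the entry at that cell from P, and reverse-bump it up through P; the value ejected from row 1 is w(i).

Step i=5: Q has 5 at row 1, column 3; remove that cell from P, ejecting 3. So w(5) = 3. P is now [[1, 2], [4], [5]].
Step i=4: Q has 4 at row 3, column 1; remove 5 from row 3 of P and reverse-bump: 5 enters row 2 and ejects 4; 4 enters row 1 and ejects 2. So w(4) = 2. P is now [[1, 4], [5]].
Step i=3: Q has 3 at row 1, column 2; remove that cell from P, ejecting 4. So w(3) = 4. P is now [[1], [5]].
Step i=2: Q has 2 at row 2, column 1; remove 5 from row 2 of P and reverse-bump: 5 enters row 1 and ejects 1. So w(2) = 1. P is now [[5]].
Step i=1: Q has 1 at row 1, column 1; remove that cell from P, ejecting 5. So w(1) = 5. P is now [].

So w = 5 1 4 2 3.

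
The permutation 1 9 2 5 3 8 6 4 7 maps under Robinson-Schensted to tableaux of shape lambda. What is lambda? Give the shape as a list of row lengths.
Row-insert each entry into an empty tableau.

After inserting 1: P = [[1]].
After inserting 9: P = [[1, 9]].
After inserting 2: P = [[1, 2], [9]].
After inserting 5: P = [[1, 2, 5], [9]].
After inserting 3: P = [[1, 2, 3], [5], [9]].
After inserting 8: P = [[1, 2, 3, 8], [5], [9]].
After inserting 6: P = [[1, 2, 3, 6], [5, 8], [9]].
After inserting 4: P = [[1, 2, 3, 4], [5, 6], [8], [9]].
After inserting 7: P = [[1, 2, 3, 4, 7], [5, 6], [8], [9]].

The final insertion tableau P = [[1, 2, 3, 4, 7], [5, 6], [8], [9]] has shape [5, 2, 1, 1].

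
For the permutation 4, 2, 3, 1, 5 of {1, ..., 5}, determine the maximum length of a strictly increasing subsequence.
3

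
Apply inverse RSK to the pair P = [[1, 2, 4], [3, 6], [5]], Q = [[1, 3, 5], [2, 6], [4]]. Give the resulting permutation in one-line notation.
Reverse the RSK construction: for i from n down to 1, find the cell of Q containing i, remove the entry at that cell from P, and reverse-bump it up through P; the value ejected from row 1 is w(i).

Step i=6: Q has 6 at row 2, column 2; remove 6 from row 2 of P and reverse-bump: 6 enters row 1 and ejects 4. So w(6) = 4. P is now [[1, 2, 6], [3], [5]].
Step i=5: Q has 5 at row 1, column 3; remove that cell from P, ejecting 6. So w(5) = 6. P is now [[1, 2], [3], [5]].
Step i=4: Q has 4 at row 3, column 1; remove 5 from row 3 of P and reverse-bump: 5 enters row 2 and ejects 3; 3 enters row 1 and ejects 2. So w(4) = 2. P is now [[1, 3], [5]].
Step i=3: Q has 3 at row 1, column 2; remove that cell from P, ejecting 3. So w(3) = 3. P is now [[1], [5]].
Step i=2: Q has 2 at row 2, column 1; remove 5 from row 2 of P and reverse-bump: 5 enters row 1 and ejects 1. So w(2) = 1. P is now [[5]].
Step i=1: Q has 1 at row 1, column 1; remove that cell from P, ejecting 5. So w(1) = 5. P is now [].

So w = 5 1 3 2 6 4.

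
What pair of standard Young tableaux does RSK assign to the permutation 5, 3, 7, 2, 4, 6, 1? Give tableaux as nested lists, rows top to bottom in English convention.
P = [[1, 4, 6], [2, 7], [3], [5]], Q = [[1, 3, 6], [2, 5], [4], [7]]

Insert each entry of the permutation into P by Schensted row insertion, recording in Q the position of each new cell.

After inserting 5: P = [[5]].
After inserting 3: P = [[3], [5]].
After inserting 7: P = [[3, 7], [5]].
After inserting 2: P = [[2, 7], [3], [5]].
After inserting 4: P = [[2, 4], [3, 7], [5]].
After inserting 6: P = [[2, 4, 6], [3, 7], [5]].
After inserting 1: P = [[1, 4, 6], [2, 7], [3], [5]].

So P = [[1, 4, 6], [2, 7], [3], [5]], Q = [[1, 3, 6], [2, 5], [4], [7]].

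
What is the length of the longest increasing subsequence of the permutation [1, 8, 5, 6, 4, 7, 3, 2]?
4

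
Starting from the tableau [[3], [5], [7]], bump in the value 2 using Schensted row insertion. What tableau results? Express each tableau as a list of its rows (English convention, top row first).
[[2], [3], [5], [7]]

In row 1, 2 replaces 3 (the leftmost entry greater than 2); 3 is bumped to row 2. In row 2, 3 replaces 5 (the leftmost entry greater than 3); 5 is bumped to row 3. In row 3, 5 replaces 7 (the leftmost entry greater than 5); 7 is bumped to row 4. 7 starts a new row 4. The new tableau is [[2], [3], [5], [7]].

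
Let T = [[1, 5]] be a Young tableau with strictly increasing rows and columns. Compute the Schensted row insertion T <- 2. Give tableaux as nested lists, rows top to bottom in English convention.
[[1, 2], [5]]

In row 1, 2 replaces 5 (the leftmost entry greater than 2); 5 is bumped to row 2. 5 starts a new row 2. The new tableau is [[1, 2], [5]].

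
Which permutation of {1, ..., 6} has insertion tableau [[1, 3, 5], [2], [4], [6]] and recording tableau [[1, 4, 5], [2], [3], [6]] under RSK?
Reverse the RSK construction: for i from n down to 1, find the cell of Q containing i, remove the entry at that cell from P, and reverse-bump it up through P; the value ejected from row 1 is w(i).

Step i=6: Q has 6 at row 4, column 1; remove 6 from row 4 of P and reverse-bump: 6 enters row 3 and ejects 4; 4 enters row 2 and ejects 2; 2 enters row 1 and ejects 1. So w(6) = 1. P is now [[2, 3, 5], [4], [6]].
Step i=5: Q has 5 at row 1, column 3; remove that cell from P, ejecting 5. So w(5) = 5. P is now [[2, 3], [4], [6]].
Step i=4: Q has 4 at row 1, column 2; remove that cell from P, ejecting 3. So w(4) = 3. P is now [[2], [4], [6]].
Step i=3: Q has 3 at row 3, column 1; remove 6 from row 3 of P and reverse-bump: 6 enters row 2 and ejects 4; 4 enters row 1 and ejects 2. So w(3) = 2. P is now [[4], [6]].
Step i=2: Q has 2 at row 2, column 1; remove 6 from row 2 of P and reverse-bump: 6 enters row 1 and ejects 4. So w(2) = 4. P is now [[6]].
Step i=1: Q has 1 at row 1, column 1; remove that cell from P, ejecting 6. So w(1) = 6. P is now [].

So w = 6 4 2 3 5 1.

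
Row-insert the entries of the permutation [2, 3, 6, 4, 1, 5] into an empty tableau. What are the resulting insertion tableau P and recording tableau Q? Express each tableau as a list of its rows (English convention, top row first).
Insert each entry of the permutation into P by Schensted row insertion, recording in Q the position of each new cell.

Insert 2: appended to row 1. P = [[2]], Q = [[1]].
Insert 3: appended to row 1. P = [[2, 3]], Q = [[1, 2]].
Insert 6: appended to row 1. P = [[2, 3, 6]], Q = [[1, 2, 3]].
Insert 4: 4 bumps 6 from row 1; 6 starts row 2. P = [[2, 3, 4], [6]], Q = [[1, 2, 3], [4]].
Insert 1: 1 bumps 2 from row 1; 2 bumps 6 from row 2; 6 starts row 3. P = [[1, 3, 4], [2], [6]], Q = [[1, 2, 3], [4], [5]].
Insert 5: appended to row 1. P = [[1, 3, 4, 5], [2], [6]], Q = [[1, 2, 3, 6], [4], [5]].

So P = [[1, 3, 4, 5], [2], [6]], Q = [[1, 2, 3, 6], [4], [5]].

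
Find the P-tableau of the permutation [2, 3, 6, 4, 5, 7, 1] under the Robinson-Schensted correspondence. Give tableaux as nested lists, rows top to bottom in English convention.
Insert 2: appended to row 1. P = [[2]].
Insert 3: appended to row 1. P = [[2, 3]].
Insert 6: appended to row 1. P = [[2, 3, 6]].
Insert 4: 4 bumps 6 from row 1; 6 starts row 2. P = [[2, 3, 4], [6]].
Insert 5: appended to row 1. P = [[2, 3, 4, 5], [6]].
Insert 7: appended to row 1. P = [[2, 3, 4, 5, 7], [6]].
Insert 1: 1 bumps 2 from row 1; 2 bumps 6 from row 2; 6 starts row 3. P = [[1, 3, 4, 5, 7], [2], [6]].

So P = [[1, 3, 4, 5, 7], [2], [6]].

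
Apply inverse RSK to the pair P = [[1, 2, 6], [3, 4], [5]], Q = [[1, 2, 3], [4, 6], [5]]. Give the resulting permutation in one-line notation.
3 5 6 4 1 2

Reverse the RSK construction: for i from n down to 1, find the cell of Q containing i, remove the entry at that cell from P, and reverse-bump it up through P; the value ejected from row 1 is w(i).

Step i=6: Q has 6 at row 2, column 2; remove 4 from row 2 of P and reverse-bump: 4 enters row 1 and ejects 2. So w(6) = 2. P is now [[1, 4, 6], [3], [5]].
Step i=5: Q has 5 at row 3, column 1; remove 5 from row 3 of P and reverse-bump: 5 enters row 2 and ejects 3; 3 enters row 1 and ejects 1. So w(5) = 1. P is now [[3, 4, 6], [5]].
Step i=4: Q has 4 at row 2, column 1; remove 5 from row 2 of P and reverse-bump: 5 enters row 1 and ejects 4. So w(4) = 4. P is now [[3, 5, 6]].
Step i=3: Q has 3 at row 1, column 3; remove that cell from P, ejecting 6. So w(3) = 6. P is now [[3, 5]].
Step i=2: Q has 2 at row 1, column 2; remove that cell from P, ejecting 5. So w(2) = 5. P is now [[3]].
Step i=1: Q has 1 at row 1, column 1; remove that cell from P, ejecting 3. So w(1) = 3. P is now [].

So w = 3 5 6 4 1 2.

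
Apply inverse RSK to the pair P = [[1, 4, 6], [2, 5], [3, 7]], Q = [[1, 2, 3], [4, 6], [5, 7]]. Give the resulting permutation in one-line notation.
3 5 7 2 1 6 4

Reverse the RSK construction: for i from n down to 1, find the cell of Q containing i, remove the entry at that cell from P, and reverse-bump it up through P; the value ejected from row 1 is w(i).

Step i=7: Q has 7 at row 3, column 2; remove 7 from row 3 of P and reverse-bump: 7 enters row 2 and ejects 5; 5 enters row 1 and ejects 4. So w(7) = 4. P is now [[1, 5, 6], [2, 7], [3]].
Step i=6: Q has 6 at row 2, column 2; remove 7 from row 2 of P and reverse-bump: 7 enters row 1 and ejects 6. So w(6) = 6. P is now [[1, 5, 7], [2], [3]].
Step i=5: Q has 5 at row 3, column 1; remove 3 from row 3 of P and reverse-bump: 3 enters row 2 and ejects 2; 2 enters row 1 and ejects 1. So w(5) = 1. P is now [[2, 5, 7], [3]].
Step i=4: Q has 4 at row 2, column 1; remove 3 from row 2 of P and reverse-bump: 3 enters row 1 and ejects 2. So w(4) = 2. P is now [[3, 5, 7]].
Step i=3: Q has 3 at row 1, column 3; remove that cell from P, ejecting 7. So w(3) = 7. P is now [[3, 5]].
Step i=2: Q has 2 at row 1, column 2; remove that cell from P, ejecting 5. So w(2) = 5. P is now [[3]].
Step i=1: Q has 1 at row 1, column 1; remove that cell from P, ejecting 3. So w(1) = 3. P is now [].

So w = 3 5 7 2 1 6 4.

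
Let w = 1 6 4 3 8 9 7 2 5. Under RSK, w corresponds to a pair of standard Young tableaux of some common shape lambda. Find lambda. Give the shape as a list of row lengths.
Row-insert each entry into an empty tableau.

After inserting 1: P = [[1]].
After inserting 6: P = [[1, 6]].
After inserting 4: P = [[1, 4], [6]].
After inserting 3: P = [[1, 3], [4], [6]].
After inserting 8: P = [[1, 3, 8], [4], [6]].
After inserting 9: P = [[1, 3, 8, 9], [4], [6]].
After inserting 7: P = [[1, 3, 7, 9], [4, 8], [6]].
After inserting 2: P = [[1, 2, 7, 9], [3, 8], [4], [6]].
After inserting 5: P = [[1, 2, 5, 9], [3, 7], [4, 8], [6]].

The final insertion tableau P = [[1, 2, 5, 9], [3, 7], [4, 8], [6]] has shape [4, 2, 2, 1].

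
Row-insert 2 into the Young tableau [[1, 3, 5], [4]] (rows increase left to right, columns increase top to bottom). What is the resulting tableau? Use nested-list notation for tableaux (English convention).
In row 1, 2 replaces 3 (the leftmost entry greater than 2); 3 is bumped to row 2. In row 2, 3 replaces 4 (the leftmost entry greater than 3); 4 is bumped to row 3. 4 starts a new row 3. The new tableau is [[1, 2, 5], [3], [4]].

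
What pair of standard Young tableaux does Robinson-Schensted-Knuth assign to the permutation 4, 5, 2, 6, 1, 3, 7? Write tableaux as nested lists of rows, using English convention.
Insert each entry of the permutation into P by Schensted row insertion, recording in Q the position of each new cell.

Insert 4: appended to row 1. P = [[4]].
Insert 5: appended to row 1. P = [[4, 5]].
Insert 2: 2 bumps 4 from row 1; 4 starts row 2. P = [[2, 5], [4]].
Insert 6: appended to row 1. P = [[2, 5, 6], [4]].
Insert 1: 1 bumps 2 from row 1; 2 bumps 4 from row 2; 4 starts row 3. P = [[1, 5, 6], [2], [4]].
Insert 3: 3 bumps 5 from row 1; 5 appends to row 2. P = [[1, 3, 6], [2, 5], [4]].
Insert 7: appended to row 1. P = [[1, 3, 6, 7], [2, 5], [4]].

So P = [[1, 3, 6, 7], [2, 5], [4]], Q = [[1, 2, 4, 7], [3, 6], [5]].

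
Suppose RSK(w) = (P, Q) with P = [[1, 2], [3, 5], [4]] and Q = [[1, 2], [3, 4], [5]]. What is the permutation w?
4 5 1 3 2

Reverse the RSK construction: for i from n down to 1, find the cell of Q containing i, remove the entry at that cell from P, and reverse-bump it up through P; the value ejected from row 1 is w(i).

Step i=5: Q has 5 at row 3, column 1; remove 4 from row 3 of P and reverse-bump: 4 enters row 2 and ejects 3; 3 enters row 1 and ejects 2. So w(5) = 2. P is now [[1, 3], [4, 5]].
Step i=4: Q has 4 at row 2, column 2; remove 5 from row 2 of P and reverse-bump: 5 enters row 1 and ejects 3. So w(4) = 3. P is now [[1, 5], [4]].
Step i=3: Q has 3 at row 2, column 1; remove 4 from row 2 of P and reverse-bump: 4 enters row 1 and ejects 1. So w(3) = 1. P is now [[4, 5]].
Step i=2: Q has 2 at row 1, column 2; remove that cell from P, ejecting 5. So w(2) = 5. P is now [[4]].
Step i=1: Q has 1 at row 1, column 1; remove that cell from P, ejecting 4. So w(1) = 4. P is now [].

So w = 4 5 1 3 2.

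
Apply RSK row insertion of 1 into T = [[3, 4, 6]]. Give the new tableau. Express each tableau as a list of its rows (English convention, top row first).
[[1, 4, 6], [3]]

In row 1, 1 replaces 3 (the leftmost entry greater than 1); 3 is bumped to row 2. 3 starts a new row 2. The new tableau is [[1, 4, 6], [3]].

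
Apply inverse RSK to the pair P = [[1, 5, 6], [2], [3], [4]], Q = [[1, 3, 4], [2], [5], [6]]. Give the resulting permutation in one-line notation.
Reverse the RSK construction: for i from n down to 1, find the cell of Q containing i, remove the entry at that cell from P, and reverse-bump it up through P; the value ejected from row 1 is w(i).

Step i=6: Q has 6 at row 4, column 1; remove 4 from row 4 of P and reverse-bump: 4 enters row 3 and ejects 3; 3 enters row 2 and ejects 2; 2 enters row 1 and ejects 1. So w(6) = 1. P is now [[2, 5, 6], [3], [4]].
Step i=5: Q has 5 at row 3, column 1; remove 4 from row 3 of P and reverse-bump: 4 enters row 2 and ejects 3; 3 enters row 1 and ejects 2. So w(5) = 2. P is now [[3, 5, 6], [4]].
Step i=4: Q has 4 at row 1, column 3; remove that cell from P, ejecting 6. So w(4) = 6. P is now [[3, 5], [4]].
Step i=3: Q has 3 at row 1, column 2; remove that cell from P, ejecting 5. So w(3) = 5. P is now [[3], [4]].
Step i=2: Q has 2 at row 2, column 1; remove 4 from row 2 of P and reverse-bump: 4 enters row 1 and ejects 3. So w(2) = 3. P is now [[4]].
Step i=1: Q has 1 at row 1, column 1; remove that cell from P, ejecting 4. So w(1) = 4. P is now [].

So w = 4 3 5 6 2 1.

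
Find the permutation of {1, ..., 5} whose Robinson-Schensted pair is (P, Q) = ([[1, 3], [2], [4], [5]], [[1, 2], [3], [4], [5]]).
2 5 4 3 1

Reverse the RSK construction: for i from n down to 1, find the cell of Q containing i, remove the entry at that cell from P, and reverse-bump it up through P; the value ejected from row 1 is w(i).

Step i=5: Q has 5 at row 4, column 1; remove 5 from row 4 of P and reverse-bump: 5 enters row 3 and ejects 4; 4 enters row 2 and ejects 2; 2 enters row 1 and ejects 1. So w(5) = 1. P is now [[2, 3], [4], [5]].
Step i=4: Q has 4 at row 3, column 1; remove 5 from row 3 of P and reverse-bump: 5 enters row 2 and ejects 4; 4 enters row 1 and ejects 3. So w(4) = 3. P is now [[2, 4], [5]].
Step i=3: Q has 3 at row 2, column 1; remove 5 from row 2 of P and reverse-bump: 5 enters row 1 and ejects 4. So w(3) = 4. P is now [[2, 5]].
Step i=2: Q has 2 at row 1, column 2; remove that cell from P, ejecting 5. So w(2) = 5. P is now [[2]].
Step i=1: Q has 1 at row 1, column 1; remove that cell from P, ejecting 2. So w(1) = 2. P is now [].

So w = 2 5 4 3 1.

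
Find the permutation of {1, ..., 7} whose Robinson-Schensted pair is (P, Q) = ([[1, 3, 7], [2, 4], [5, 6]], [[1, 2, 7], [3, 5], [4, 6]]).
5 6 2 1 4 3 7

Reverse RSK: for i = n, n-1, ..., 1, locate i in Q, remove the corresponding corner cell from P, and reverse-bump its entry up through P; the value ejected from row 1 is w(i).

So w = 5 6 2 1 4 3 7.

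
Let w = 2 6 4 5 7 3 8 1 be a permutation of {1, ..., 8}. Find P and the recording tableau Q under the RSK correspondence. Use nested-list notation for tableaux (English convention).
Insert each entry of the permutation into P by Schensted row insertion, recording in Q the position of each new cell.

Insert 2: appended to row 1. P = [[2]], Q = [[1]].
Insert 6: appended to row 1. P = [[2, 6]], Q = [[1, 2]].
Insert 4: 4 bumps 6 from row 1; 6 starts row 2. P = [[2, 4], [6]], Q = [[1, 2], [3]].
Insert 5: appended to row 1. P = [[2, 4, 5], [6]], Q = [[1, 2, 4], [3]].
Insert 7: appended to row 1. P = [[2, 4, 5, 7], [6]], Q = [[1, 2, 4, 5], [3]].
Insert 3: 3 bumps 4 from row 1; 4 bumps 6 from row 2; 6 starts row 3. P = [[2, 3, 5, 7], [4], [6]], Q = [[1, 2, 4, 5], [3], [6]].
Insert 8: appended to row 1. P = [[2, 3, 5, 7, 8], [4], [6]], Q = [[1, 2, 4, 5, 7], [3], [6]].
Insert 1: 1 bumps 2 from row 1; 2 bumps 4 from row 2; 4 bumps 6 from row 3; 6 starts row 4. P = [[1, 3, 5, 7, 8], [2], [4], [6]], Q = [[1, 2, 4, 5, 7], [3], [6], [8]].

So P = [[1, 3, 5, 7, 8], [2], [4], [6]], Q = [[1, 2, 4, 5, 7], [3], [6], [8]].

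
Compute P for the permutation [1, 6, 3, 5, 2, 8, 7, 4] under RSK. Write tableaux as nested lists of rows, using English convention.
P = [[1, 2, 4, 7], [3, 5], [6, 8]]

Insert 1: appended to row 1. P = [[1]].
Insert 6: appended to row 1. P = [[1, 6]].
Insert 3: 3 bumps 6 from row 1; 6 starts row 2. P = [[1, 3], [6]].
Insert 5: appended to row 1. P = [[1, 3, 5], [6]].
Insert 2: 2 bumps 3 from row 1; 3 bumps 6 from row 2; 6 starts row 3. P = [[1, 2, 5], [3], [6]].
Insert 8: appended to row 1. P = [[1, 2, 5, 8], [3], [6]].
Insert 7: 7 bumps 8 from row 1; 8 appends to row 2. P = [[1, 2, 5, 7], [3, 8], [6]].
Insert 4: 4 bumps 5 from row 1; 5 bumps 8 from row 2; 8 appends to row 3. P = [[1, 2, 4, 7], [3, 5], [6, 8]].

So P = [[1, 2, 4, 7], [3, 5], [6, 8]].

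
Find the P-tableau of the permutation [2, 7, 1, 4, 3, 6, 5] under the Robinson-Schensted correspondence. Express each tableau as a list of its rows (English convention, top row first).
Insert 2: appended to row 1. P = [[2]].
Insert 7: appended to row 1. P = [[2, 7]].
Insert 1: 1 bumps 2 from row 1; 2 starts row 2. P = [[1, 7], [2]].
Insert 4: 4 bumps 7 from row 1; 7 appends to row 2. P = [[1, 4], [2, 7]].
Insert 3: 3 bumps 4 from row 1; 4 bumps 7 from row 2; 7 starts row 3. P = [[1, 3], [2, 4], [7]].
Insert 6: appended to row 1. P = [[1, 3, 6], [2, 4], [7]].
Insert 5: 5 bumps 6 from row 1; 6 appends to row 2. P = [[1, 3, 5], [2, 4, 6], [7]].

So P = [[1, 3, 5], [2, 4, 6], [7]].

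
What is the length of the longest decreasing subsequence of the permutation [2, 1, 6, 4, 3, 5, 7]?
3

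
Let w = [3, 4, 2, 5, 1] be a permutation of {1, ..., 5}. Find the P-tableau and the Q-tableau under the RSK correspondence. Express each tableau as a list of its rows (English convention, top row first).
P = [[1, 4, 5], [2], [3]], Q = [[1, 2, 4], [3], [5]]

Insert each entry of the permutation into P by Schensted row insertion, recording in Q the position of each new cell.

After inserting 3: P = [[3]].
After inserting 4: P = [[3, 4]].
After inserting 2: P = [[2, 4], [3]].
After inserting 5: P = [[2, 4, 5], [3]].
After inserting 1: P = [[1, 4, 5], [2], [3]].

So P = [[1, 4, 5], [2], [3]], Q = [[1, 2, 4], [3], [5]].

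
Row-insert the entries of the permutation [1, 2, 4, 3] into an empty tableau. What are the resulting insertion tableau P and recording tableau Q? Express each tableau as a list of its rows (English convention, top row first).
P = [[1, 2, 3], [4]], Q = [[1, 2, 3], [4]]

Insert each entry of the permutation into P by Schensted row insertion, recording in Q the position of each new cell.

Insert 1: appended to row 1. P = [[1]].
Insert 2: appended to row 1. P = [[1, 2]].
Insert 4: appended to row 1. P = [[1, 2, 4]].
Insert 3: 3 bumps 4 from row 1; 4 starts row 2. P = [[1, 2, 3], [4]].

So P = [[1, 2, 3], [4]], Q = [[1, 2, 3], [4]].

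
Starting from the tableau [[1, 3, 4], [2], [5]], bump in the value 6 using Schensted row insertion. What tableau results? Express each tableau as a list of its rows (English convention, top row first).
6 is larger than every entry of row 1, so it is appended to row 1. The new tableau is [[1, 3, 4, 6], [2], [5]].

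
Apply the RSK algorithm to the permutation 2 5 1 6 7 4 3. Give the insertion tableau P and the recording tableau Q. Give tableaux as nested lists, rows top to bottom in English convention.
P = [[1, 3, 6, 7], [2, 4], [5]], Q = [[1, 2, 4, 5], [3, 6], [7]]

Insert each entry of the permutation into P by Schensted row insertion, recording in Q the position of each new cell.

Insert 2: appended to row 1. P = [[2]].
Insert 5: appended to row 1. P = [[2, 5]].
Insert 1: 1 bumps 2 from row 1; 2 starts row 2. P = [[1, 5], [2]].
Insert 6: appended to row 1. P = [[1, 5, 6], [2]].
Insert 7: appended to row 1. P = [[1, 5, 6, 7], [2]].
Insert 4: 4 bumps 5 from row 1; 5 appends to row 2. P = [[1, 4, 6, 7], [2, 5]].
Insert 3: 3 bumps 4 from row 1; 4 bumps 5 from row 2; 5 starts row 3. P = [[1, 3, 6, 7], [2, 4], [5]].

So P = [[1, 3, 6, 7], [2, 4], [5]], Q = [[1, 2, 4, 5], [3, 6], [7]].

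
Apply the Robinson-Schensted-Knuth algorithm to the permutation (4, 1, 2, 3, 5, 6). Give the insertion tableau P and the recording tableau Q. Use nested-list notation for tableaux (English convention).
Insert each entry of the permutation into P by Schensted row insertion, recording in Q the position of each new cell.

Insert 4: appended to row 1. P = [[4]], Q = [[1]].
Insert 1: 1 bumps 4 from row 1; 4 starts row 2. P = [[1], [4]], Q = [[1], [2]].
Insert 2: appended to row 1. P = [[1, 2], [4]], Q = [[1, 3], [2]].
Insert 3: appended to row 1. P = [[1, 2, 3], [4]], Q = [[1, 3, 4], [2]].
Insert 5: appended to row 1. P = [[1, 2, 3, 5], [4]], Q = [[1, 3, 4, 5], [2]].
Insert 6: appended to row 1. P = [[1, 2, 3, 5, 6], [4]], Q = [[1, 3, 4, 5, 6], [2]].

So P = [[1, 2, 3, 5, 6], [4]], Q = [[1, 3, 4, 5, 6], [2]].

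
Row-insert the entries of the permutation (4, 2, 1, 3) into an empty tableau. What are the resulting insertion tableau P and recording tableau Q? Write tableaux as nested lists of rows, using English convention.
P = [[1, 3], [2], [4]], Q = [[1, 4], [2], [3]]

Insert each entry of the permutation into P by Schensted row insertion, recording in Q the position of each new cell.

After inserting 4: P = [[4]].
After inserting 2: P = [[2], [4]].
After inserting 1: P = [[1], [2], [4]].
After inserting 3: P = [[1, 3], [2], [4]].

So P = [[1, 3], [2], [4]], Q = [[1, 4], [2], [3]].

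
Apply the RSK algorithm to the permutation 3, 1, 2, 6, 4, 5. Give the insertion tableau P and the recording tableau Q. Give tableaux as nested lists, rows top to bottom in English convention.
P = [[1, 2, 4, 5], [3, 6]], Q = [[1, 3, 4, 6], [2, 5]]

Insert each entry of the permutation into P by Schensted row insertion, recording in Q the position of each new cell.

Insert 3: appended to row 1. P = [[3]].
Insert 1: 1 bumps 3 from row 1; 3 starts row 2. P = [[1], [3]].
Insert 2: appended to row 1. P = [[1, 2], [3]].
Insert 6: appended to row 1. P = [[1, 2, 6], [3]].
Insert 4: 4 bumps 6 from row 1; 6 appends to row 2. P = [[1, 2, 4], [3, 6]].
Insert 5: appended to row 1. P = [[1, 2, 4, 5], [3, 6]].

So P = [[1, 2, 4, 5], [3, 6]], Q = [[1, 3, 4, 6], [2, 5]].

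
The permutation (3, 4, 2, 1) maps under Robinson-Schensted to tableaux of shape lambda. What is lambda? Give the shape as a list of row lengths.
[2, 1, 1]

Row-insert each entry into an empty tableau.

After inserting 3: P = [[3]].
After inserting 4: P = [[3, 4]].
After inserting 2: P = [[2, 4], [3]].
After inserting 1: P = [[1, 4], [2], [3]].

The final insertion tableau P = [[1, 4], [2], [3]] has shape [2, 1, 1].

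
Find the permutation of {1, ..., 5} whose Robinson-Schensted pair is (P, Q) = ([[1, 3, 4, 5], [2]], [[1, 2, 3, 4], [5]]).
2 3 4 5 1

Reverse the RSK construction: for i from n down to 1, find the cell of Q containing i, remove the entry at that cell from P, and reverse-bump it up through P; the value ejected from row 1 is w(i).

Step i=5: Q has 5 at row 2, column 1; remove 2 from row 2 of P and reverse-bump: 2 enters row 1 and ejects 1. So w(5) = 1. P is now [[2, 3, 4, 5]].
Step i=4: Q has 4 at row 1, column 4; remove that cell from P, ejecting 5. So w(4) = 5. P is now [[2, 3, 4]].
Step i=3: Q has 3 at row 1, column 3; remove that cell from P, ejecting 4. So w(3) = 4. P is now [[2, 3]].
Step i=2: Q has 2 at row 1, column 2; remove that cell from P, ejecting 3. So w(2) = 3. P is now [[2]].
Step i=1: Q has 1 at row 1, column 1; remove that cell from P, ejecting 2. So w(1) = 2. P is now [].

So w = 2 3 4 5 1.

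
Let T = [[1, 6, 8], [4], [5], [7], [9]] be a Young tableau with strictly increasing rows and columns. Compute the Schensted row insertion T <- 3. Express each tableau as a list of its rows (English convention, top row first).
[[1, 3, 8], [4, 6], [5], [7], [9]]

In row 1, 3 replaces 6 (the leftmost entry greater than 3); 6 is bumped to row 2. 6 is appended to row 2. The new tableau is [[1, 3, 8], [4, 6], [5], [7], [9]].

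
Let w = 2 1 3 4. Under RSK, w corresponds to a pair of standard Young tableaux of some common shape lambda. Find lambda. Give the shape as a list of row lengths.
Row-insert each entry into an empty tableau.

After inserting 2: P = [[2]].
After inserting 1: P = [[1], [2]].
After inserting 3: P = [[1, 3], [2]].
After inserting 4: P = [[1, 3, 4], [2]].

The final insertion tableau P = [[1, 3, 4], [2]] has shape [3, 1].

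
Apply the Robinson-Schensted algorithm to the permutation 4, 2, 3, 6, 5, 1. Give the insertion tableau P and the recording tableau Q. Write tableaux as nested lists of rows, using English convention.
P = [[1, 3, 5], [2, 6], [4]], Q = [[1, 3, 4], [2, 5], [6]]

Insert each entry of the permutation into P by Schensted row insertion, recording in Q the position of each new cell.

Insert 4: appended to row 1. P = [[4]].
Insert 2: 2 bumps 4 from row 1; 4 starts row 2. P = [[2], [4]].
Insert 3: appended to row 1. P = [[2, 3], [4]].
Insert 6: appended to row 1. P = [[2, 3, 6], [4]].
Insert 5: 5 bumps 6 from row 1; 6 appends to row 2. P = [[2, 3, 5], [4, 6]].
Insert 1: 1 bumps 2 from row 1; 2 bumps 4 from row 2; 4 starts row 3. P = [[1, 3, 5], [2, 6], [4]].

So P = [[1, 3, 5], [2, 6], [4]], Q = [[1, 3, 4], [2, 5], [6]].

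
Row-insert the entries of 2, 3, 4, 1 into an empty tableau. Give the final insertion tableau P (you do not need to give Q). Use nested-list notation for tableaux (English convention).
P = [[1, 3, 4], [2]]

Insert 2: appended to row 1. P = [[2]].
Insert 3: appended to row 1. P = [[2, 3]].
Insert 4: appended to row 1. P = [[2, 3, 4]].
Insert 1: 1 bumps 2 from row 1; 2 starts row 2. P = [[1, 3, 4], [2]].

So P = [[1, 3, 4], [2]].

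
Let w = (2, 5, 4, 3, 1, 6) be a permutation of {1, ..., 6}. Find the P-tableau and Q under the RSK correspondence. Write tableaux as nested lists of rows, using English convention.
Insert each entry of the permutation into P by Schensted row insertion, recording in Q the position of each new cell.

Insert 2: appended to row 1. P = [[2]].
Insert 5: appended to row 1. P = [[2, 5]].
Insert 4: 4 bumps 5 from row 1; 5 starts row 2. P = [[2, 4], [5]].
Insert 3: 3 bumps 4 from row 1; 4 bumps 5 from row 2; 5 starts row 3. P = [[2, 3], [4], [5]].
Insert 1: 1 bumps 2 from row 1; 2 bumps 4 from row 2; 4 bumps 5 from row 3; 5 starts row 4. P = [[1, 3], [2], [4], [5]].
Insert 6: appended to row 1. P = [[1, 3, 6], [2], [4], [5]].

So P = [[1, 3, 6], [2], [4], [5]], Q = [[1, 2, 6], [3], [4], [5]].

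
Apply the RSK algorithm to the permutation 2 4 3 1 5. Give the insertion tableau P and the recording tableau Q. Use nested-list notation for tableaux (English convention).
Insert each entry of the permutation into P by Schensted row insertion, recording in Q the position of each new cell.

Insert 2: appended to row 1. P = [[2]].
Insert 4: appended to row 1. P = [[2, 4]].
Insert 3: 3 bumps 4 from row 1; 4 starts row 2. P = [[2, 3], [4]].
Insert 1: 1 bumps 2 from row 1; 2 bumps 4 from row 2; 4 starts row 3. P = [[1, 3], [2], [4]].
Insert 5: appended to row 1. P = [[1, 3, 5], [2], [4]].

So P = [[1, 3, 5], [2], [4]], Q = [[1, 2, 5], [3], [4]].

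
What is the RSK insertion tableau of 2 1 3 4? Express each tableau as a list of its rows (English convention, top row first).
P = [[1, 3, 4], [2]]

Insert 2: appended to row 1. P = [[2]].
Insert 1: 1 bumps 2 from row 1; 2 starts row 2. P = [[1], [2]].
Insert 3: appended to row 1. P = [[1, 3], [2]].
Insert 4: appended to row 1. P = [[1, 3, 4], [2]].

So P = [[1, 3, 4], [2]].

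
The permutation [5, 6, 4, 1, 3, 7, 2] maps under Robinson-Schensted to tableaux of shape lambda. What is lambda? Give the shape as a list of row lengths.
[3, 2, 1, 1]

Row-insert each entry into an empty tableau.

After inserting 5: P = [[5]].
After inserting 6: P = [[5, 6]].
After inserting 4: P = [[4, 6], [5]].
After inserting 1: P = [[1, 6], [4], [5]].
After inserting 3: P = [[1, 3], [4, 6], [5]].
After inserting 7: P = [[1, 3, 7], [4, 6], [5]].
After inserting 2: P = [[1, 2, 7], [3, 6], [4], [5]].

The final insertion tableau P = [[1, 2, 7], [3, 6], [4], [5]] has shape [3, 2, 1, 1].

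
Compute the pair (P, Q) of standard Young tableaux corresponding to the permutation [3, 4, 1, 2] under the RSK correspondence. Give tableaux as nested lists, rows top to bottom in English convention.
Insert each entry of the permutation into P by Schensted row insertion, recording in Q the position of each new cell.

Insert 3: appended to row 1. P = [[3]].
Insert 4: appended to row 1. P = [[3, 4]].
Insert 1: 1 bumps 3 from row 1; 3 starts row 2. P = [[1, 4], [3]].
Insert 2: 2 bumps 4 from row 1; 4 appends to row 2. P = [[1, 2], [3, 4]].

So P = [[1, 2], [3, 4]], Q = [[1, 2], [3, 4]].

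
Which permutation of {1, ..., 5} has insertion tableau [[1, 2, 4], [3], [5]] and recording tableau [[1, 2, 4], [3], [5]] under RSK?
Reverse the RSK construction: for i from n down to 1, find the cell of Q containing i, remove the entry at that cell from P, and reverse-bump it up through P; the value ejected from row 1 is w(i).

Step i=5: Q has 5 at row 3, column 1; remove 5 from row 3 of P and reverse-bump: 5 enters row 2 and ejects 3; 3 enters row 1 and ejects 2. So w(5) = 2. P is now [[1, 3, 4], [5]].
Step i=4: Q has 4 at row 1, column 3; remove that cell from P, ejecting 4. So w(4) = 4. P is now [[1, 3], [5]].
Step i=3: Q has 3 at row 2, column 1; remove 5 from row 2 of P and reverse-bump: 5 enters row 1 and ejects 3. So w(3) = 3. P is now [[1, 5]].
Step i=2: Q has 2 at row 1, column 2; remove that cell from P, ejecting 5. So w(2) = 5. P is now [[1]].
Step i=1: Q has 1 at row 1, column 1; remove that cell from P, ejecting 1. So w(1) = 1. P is now [].

So w = 1 5 3 4 2.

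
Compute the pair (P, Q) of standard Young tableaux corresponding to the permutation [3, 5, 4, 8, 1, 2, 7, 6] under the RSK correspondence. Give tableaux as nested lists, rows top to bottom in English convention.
Insert each entry of the permutation into P by Schensted row insertion, recording in Q the position of each new cell.

Insert 3: appended to row 1. P = [[3]].
Insert 5: appended to row 1. P = [[3, 5]].
Insert 4: 4 bumps 5 from row 1; 5 starts row 2. P = [[3, 4], [5]].
Insert 8: appended to row 1. P = [[3, 4, 8], [5]].
Insert 1: 1 bumps 3 from row 1; 3 bumps 5 from row 2; 5 starts row 3. P = [[1, 4, 8], [3], [5]].
Insert 2: 2 bumps 4 from row 1; 4 appends to row 2. P = [[1, 2, 8], [3, 4], [5]].
Insert 7: 7 bumps 8 from row 1; 8 appends to row 2. P = [[1, 2, 7], [3, 4, 8], [5]].
Insert 6: 6 bumps 7 from row 1; 7 bumps 8 from row 2; 8 appends to row 3. P = [[1, 2, 6], [3, 4, 7], [5, 8]].

So P = [[1, 2, 6], [3, 4, 7], [5, 8]], Q = [[1, 2, 4], [3, 6, 7], [5, 8]].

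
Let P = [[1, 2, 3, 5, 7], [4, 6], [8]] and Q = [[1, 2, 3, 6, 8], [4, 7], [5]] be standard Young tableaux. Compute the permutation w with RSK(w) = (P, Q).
1 2 8 4 3 6 5 7

Reverse the RSK construction: for i from n down to 1, find the cell of Q containing i, remove the entry at that cell from P, and reverse-bump it up through P; the value ejected from row 1 is w(i).

Step i=8: Q has 8 at row 1, column 5; remove that cell from P, ejecting 7. So w(8) = 7. P is now [[1, 2, 3, 5], [4, 6], [8]].
Step i=7: Q has 7 at row 2, column 2; remove 6 from row 2 of P and reverse-bump: 6 enters row 1 and ejects 5. So w(7) = 5. P is now [[1, 2, 3, 6], [4], [8]].
Step i=6: Q has 6 at row 1, column 4; remove that cell from P, ejecting 6. So w(6) = 6. P is now [[1, 2, 3], [4], [8]].
Step i=5: Q has 5 at row 3, column 1; remove 8 from row 3 of P and reverse-bump: 8 enters row 2 and ejects 4; 4 enters row 1 and ejects 3. So w(5) = 3. P is now [[1, 2, 4], [8]].
Step i=4: Q has 4 at row 2, column 1; remove 8 from row 2 of P and reverse-bump: 8 enters row 1 and ejects 4. So w(4) = 4. P is now [[1, 2, 8]].
Step i=3: Q has 3 at row 1, column 3; remove that cell from P, ejecting 8. So w(3) = 8. P is now [[1, 2]].
Step i=2: Q has 2 at row 1, column 2; remove that cell from P, ejecting 2. So w(2) = 2. P is now [[1]].
Step i=1: Q has 1 at row 1, column 1; remove that cell from P, ejecting 1. So w(1) = 1. P is now [].

So w = 1 2 8 4 3 6 5 7.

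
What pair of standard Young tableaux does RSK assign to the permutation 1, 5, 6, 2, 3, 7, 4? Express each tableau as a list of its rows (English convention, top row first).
P = [[1, 2, 3, 4], [5, 6, 7]], Q = [[1, 2, 3, 6], [4, 5, 7]]

Insert each entry of the permutation into P by Schensted row insertion, recording in Q the position of each new cell.

Insert 1: appended to row 1. P = [[1]].
Insert 5: appended to row 1. P = [[1, 5]].
Insert 6: appended to row 1. P = [[1, 5, 6]].
Insert 2: 2 bumps 5 from row 1; 5 starts row 2. P = [[1, 2, 6], [5]].
Insert 3: 3 bumps 6 from row 1; 6 appends to row 2. P = [[1, 2, 3], [5, 6]].
Insert 7: appended to row 1. P = [[1, 2, 3, 7], [5, 6]].
Insert 4: 4 bumps 7 from row 1; 7 appends to row 2. P = [[1, 2, 3, 4], [5, 6, 7]].

So P = [[1, 2, 3, 4], [5, 6, 7]], Q = [[1, 2, 3, 6], [4, 5, 7]].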